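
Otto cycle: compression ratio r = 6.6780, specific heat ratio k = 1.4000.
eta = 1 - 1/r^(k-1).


r^(k-1) = 2.1373
eta = 1 - 1/2.1373 = 0.5321 = 53.2113%

53.2113%


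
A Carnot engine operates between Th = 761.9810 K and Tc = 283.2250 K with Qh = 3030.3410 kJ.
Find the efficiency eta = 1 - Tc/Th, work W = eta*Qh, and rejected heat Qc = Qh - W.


eta = 1 - 283.2250/761.9810 = 0.6283
W = 0.6283 * 3030.3410 = 1903.9765 kJ
Qc = 3030.3410 - 1903.9765 = 1126.3645 kJ

eta = 62.8304%, W = 1903.9765 kJ, Qc = 1126.3645 kJ


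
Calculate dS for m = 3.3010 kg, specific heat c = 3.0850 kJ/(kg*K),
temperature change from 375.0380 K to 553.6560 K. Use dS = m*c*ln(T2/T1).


T2/T1 = 1.4763
ln(T2/T1) = 0.3895
dS = 3.3010 * 3.0850 * 0.3895 = 3.9667 kJ/K

3.9667 kJ/K


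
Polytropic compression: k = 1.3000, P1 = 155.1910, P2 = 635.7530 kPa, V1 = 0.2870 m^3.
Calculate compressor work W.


(k-1)/k = 0.2308
(P2/P1)^exp = 1.3846
W = 4.3333 * 155.1910 * 0.2870 * (1.3846 - 1) = 74.2324 kJ

74.2324 kJ


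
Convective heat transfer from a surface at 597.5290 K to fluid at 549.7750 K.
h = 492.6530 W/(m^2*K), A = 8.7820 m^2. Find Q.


dT = 47.7540 K
Q = 492.6530 * 8.7820 * 47.7540 = 206606.6613 W

206606.6613 W


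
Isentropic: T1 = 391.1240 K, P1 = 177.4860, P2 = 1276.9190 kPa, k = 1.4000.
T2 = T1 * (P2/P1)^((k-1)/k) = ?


(k-1)/k = 0.2857
(P2/P1)^exp = 1.7573
T2 = 391.1240 * 1.7573 = 687.3396 K

687.3396 K


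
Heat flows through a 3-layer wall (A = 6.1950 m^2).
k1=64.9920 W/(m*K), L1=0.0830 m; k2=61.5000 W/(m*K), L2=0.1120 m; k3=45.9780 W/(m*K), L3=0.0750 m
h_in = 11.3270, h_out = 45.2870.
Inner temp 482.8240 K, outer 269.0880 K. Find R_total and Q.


R_conv_in = 1/(11.3270*6.1950) = 0.0143
R_1 = 0.0830/(64.9920*6.1950) = 0.0002
R_2 = 0.1120/(61.5000*6.1950) = 0.0003
R_3 = 0.0750/(45.9780*6.1950) = 0.0003
R_conv_out = 1/(45.2870*6.1950) = 0.0036
R_total = 0.0186 K/W
Q = 213.7360 / 0.0186 = 11504.3163 W

R_total = 0.0186 K/W, Q = 11504.3163 W


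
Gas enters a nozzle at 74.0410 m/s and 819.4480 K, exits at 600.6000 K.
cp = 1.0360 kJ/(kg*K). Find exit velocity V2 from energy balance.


dT = 218.8480 K
2*cp*1000*dT = 453453.0560
V1^2 = 5482.0697
V2 = sqrt(458935.1257) = 677.4475 m/s

677.4475 m/s


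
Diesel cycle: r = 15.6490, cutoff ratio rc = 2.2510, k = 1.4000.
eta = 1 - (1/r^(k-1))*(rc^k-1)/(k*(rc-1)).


r^(k-1) = 3.0047
rc^k = 3.1141
eta = 0.5983 = 59.8269%

59.8269%


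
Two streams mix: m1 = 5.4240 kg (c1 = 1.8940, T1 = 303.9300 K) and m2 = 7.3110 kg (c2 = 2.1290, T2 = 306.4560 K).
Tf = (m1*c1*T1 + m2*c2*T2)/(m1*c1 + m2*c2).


num = 7892.3140
den = 25.8382
Tf = 305.4517 K

305.4517 K


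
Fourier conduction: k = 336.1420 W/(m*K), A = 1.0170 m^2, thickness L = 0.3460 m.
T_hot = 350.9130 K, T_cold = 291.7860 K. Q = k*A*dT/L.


dT = 59.1270 K
Q = 336.1420 * 1.0170 * 59.1270 / 0.3460 = 58418.9138 W

58418.9138 W


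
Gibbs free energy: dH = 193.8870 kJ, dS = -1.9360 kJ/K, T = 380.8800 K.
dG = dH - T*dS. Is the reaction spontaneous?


T*dS = 380.8800 * -1.9360 = -737.3837 kJ
dG = 193.8870 + 737.3837 = 931.2707 kJ (non-spontaneous)

dG = 931.2707 kJ, non-spontaneous


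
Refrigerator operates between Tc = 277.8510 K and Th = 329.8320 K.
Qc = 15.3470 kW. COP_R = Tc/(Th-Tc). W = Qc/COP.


COP = 277.8510 / 51.9810 = 5.3452
W = 15.3470 / 5.3452 = 2.8712 kW

COP = 5.3452, W = 2.8712 kW


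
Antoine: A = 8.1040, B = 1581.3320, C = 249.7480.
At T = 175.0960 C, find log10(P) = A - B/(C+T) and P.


C+T = 424.8440
B/(C+T) = 3.7221
log10(P) = 8.1040 - 3.7221 = 4.3819
P = 10^4.3819 = 24090.8751 mmHg

24090.8751 mmHg


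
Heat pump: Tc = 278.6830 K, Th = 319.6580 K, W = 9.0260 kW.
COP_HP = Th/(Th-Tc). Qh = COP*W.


COP = 319.6580 / 40.9750 = 7.8013
Qh = 7.8013 * 9.0260 = 70.4145 kW

COP = 7.8013, Qh = 70.4145 kW


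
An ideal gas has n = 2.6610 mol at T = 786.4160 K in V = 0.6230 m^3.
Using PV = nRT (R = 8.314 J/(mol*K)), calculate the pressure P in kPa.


P = nRT/V = 2.6610 * 8.314 * 786.4160 / 0.6230
= 17398.3168 / 0.6230 = 27926.6723 Pa = 27.9267 kPa

27.9267 kPa


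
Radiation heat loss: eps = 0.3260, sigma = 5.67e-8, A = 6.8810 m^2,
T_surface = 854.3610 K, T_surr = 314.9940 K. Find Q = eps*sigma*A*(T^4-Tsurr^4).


T^4 = 5.3280e+11
Tsurr^4 = 9.8449e+09
Q = 0.3260 * 5.67e-8 * 6.8810 * 5.2296e+11 = 66514.7761 W

66514.7761 W


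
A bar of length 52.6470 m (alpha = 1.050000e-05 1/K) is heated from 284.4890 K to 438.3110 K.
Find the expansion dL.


dT = 153.8220 K
dL = 1.050000e-05 * 52.6470 * 153.8220 = 0.085032 m
L_final = 52.732032 m

dL = 0.085032 m


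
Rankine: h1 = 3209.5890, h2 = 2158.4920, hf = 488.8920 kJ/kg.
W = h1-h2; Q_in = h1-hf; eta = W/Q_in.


W = 1051.0970 kJ/kg
Q_in = 2720.6970 kJ/kg
eta = 0.3863 = 38.6334%

eta = 38.6334%


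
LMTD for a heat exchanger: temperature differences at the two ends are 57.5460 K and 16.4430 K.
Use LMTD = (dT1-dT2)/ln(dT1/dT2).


dT1/dT2 = 3.4997
ln(dT1/dT2) = 1.2527
LMTD = 41.1030 / 1.2527 = 32.8119 K

32.8119 K


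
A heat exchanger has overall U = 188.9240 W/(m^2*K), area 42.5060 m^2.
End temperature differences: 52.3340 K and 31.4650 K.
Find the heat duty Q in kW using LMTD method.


LMTD = 41.0185 K
Q = 188.9240 * 42.5060 * 41.0185 = 329395.1041 W = 329.3951 kW

329.3951 kW


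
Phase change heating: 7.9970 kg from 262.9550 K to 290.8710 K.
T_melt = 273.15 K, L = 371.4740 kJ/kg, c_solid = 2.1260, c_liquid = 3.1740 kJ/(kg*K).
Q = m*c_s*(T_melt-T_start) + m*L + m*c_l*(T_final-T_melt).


Q1 (sensible, solid) = 7.9970 * 2.1260 * 10.1950 = 173.3315 kJ
Q2 (latent) = 7.9970 * 371.4740 = 2970.6776 kJ
Q3 (sensible, liquid) = 7.9970 * 3.1740 * 17.7210 = 449.8029 kJ
Q_total = 3593.8120 kJ

3593.8120 kJ


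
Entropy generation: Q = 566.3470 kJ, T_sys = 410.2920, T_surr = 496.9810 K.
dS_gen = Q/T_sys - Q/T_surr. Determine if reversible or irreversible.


dS_sys = 566.3470/410.2920 = 1.3804 kJ/K
dS_surr = -566.3470/496.9810 = -1.1396 kJ/K
dS_gen = 1.3804 - 1.1396 = 0.2408 kJ/K (irreversible)

dS_gen = 0.2408 kJ/K, irreversible


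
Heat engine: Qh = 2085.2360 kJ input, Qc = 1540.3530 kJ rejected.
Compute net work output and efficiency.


W = 2085.2360 - 1540.3530 = 544.8830 kJ
eta = 544.8830 / 2085.2360 = 0.2613 = 26.1305%

W = 544.8830 kJ, eta = 26.1305%


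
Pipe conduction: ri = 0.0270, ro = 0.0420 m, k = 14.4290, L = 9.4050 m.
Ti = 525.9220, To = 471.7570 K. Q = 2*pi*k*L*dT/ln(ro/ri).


dT = 54.1650 K
ln(ro/ri) = 0.4418
Q = 2*pi*14.4290*9.4050*54.1650 / 0.4418 = 104528.7466 W

104528.7466 W


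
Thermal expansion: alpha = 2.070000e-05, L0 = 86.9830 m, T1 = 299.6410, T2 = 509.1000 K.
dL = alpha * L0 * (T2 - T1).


dT = 209.4590 K
dL = 2.070000e-05 * 86.9830 * 209.4590 = 0.377141 m
L_final = 87.360141 m

dL = 0.377141 m


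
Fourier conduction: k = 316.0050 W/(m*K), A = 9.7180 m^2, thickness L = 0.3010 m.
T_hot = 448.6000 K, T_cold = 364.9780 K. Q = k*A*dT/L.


dT = 83.6220 K
Q = 316.0050 * 9.7180 * 83.6220 / 0.3010 = 853149.0350 W

853149.0350 W


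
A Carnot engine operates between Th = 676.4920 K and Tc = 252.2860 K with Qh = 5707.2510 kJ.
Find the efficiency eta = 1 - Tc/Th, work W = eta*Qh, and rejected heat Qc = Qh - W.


eta = 1 - 252.2860/676.4920 = 0.6271
W = 0.6271 * 5707.2510 = 3578.8304 kJ
Qc = 5707.2510 - 3578.8304 = 2128.4206 kJ

eta = 62.7067%, W = 3578.8304 kJ, Qc = 2128.4206 kJ


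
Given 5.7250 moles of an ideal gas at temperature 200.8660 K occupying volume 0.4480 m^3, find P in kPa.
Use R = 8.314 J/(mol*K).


P = nRT/V = 5.7250 * 8.314 * 200.8660 / 0.4480
= 9560.7496 / 0.4480 = 21340.9589 Pa = 21.3410 kPa

21.3410 kPa


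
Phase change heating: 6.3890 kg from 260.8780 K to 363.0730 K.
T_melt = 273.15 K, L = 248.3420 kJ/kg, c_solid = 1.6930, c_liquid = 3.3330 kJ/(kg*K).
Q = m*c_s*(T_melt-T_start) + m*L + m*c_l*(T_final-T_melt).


Q1 (sensible, solid) = 6.3890 * 1.6930 * 12.2720 = 132.7410 kJ
Q2 (latent) = 6.3890 * 248.3420 = 1586.6570 kJ
Q3 (sensible, liquid) = 6.3890 * 3.3330 * 89.9230 = 1914.8687 kJ
Q_total = 3634.2667 kJ

3634.2667 kJ


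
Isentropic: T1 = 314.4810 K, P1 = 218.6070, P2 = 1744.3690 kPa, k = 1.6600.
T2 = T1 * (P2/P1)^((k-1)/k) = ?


(k-1)/k = 0.3976
(P2/P1)^exp = 2.2836
T2 = 314.4810 * 2.2836 = 718.1426 K

718.1426 K


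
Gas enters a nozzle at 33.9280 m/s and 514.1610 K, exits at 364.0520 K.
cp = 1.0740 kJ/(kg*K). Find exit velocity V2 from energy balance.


dT = 150.1090 K
2*cp*1000*dT = 322434.1320
V1^2 = 1151.1092
V2 = sqrt(323585.2412) = 568.8455 m/s

568.8455 m/s


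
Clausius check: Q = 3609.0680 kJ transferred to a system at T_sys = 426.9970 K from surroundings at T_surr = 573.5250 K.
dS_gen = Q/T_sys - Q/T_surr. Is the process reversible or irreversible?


dS_sys = 3609.0680/426.9970 = 8.4522 kJ/K
dS_surr = -3609.0680/573.5250 = -6.2928 kJ/K
dS_gen = 8.4522 - 6.2928 = 2.1594 kJ/K (irreversible)

dS_gen = 2.1594 kJ/K, irreversible


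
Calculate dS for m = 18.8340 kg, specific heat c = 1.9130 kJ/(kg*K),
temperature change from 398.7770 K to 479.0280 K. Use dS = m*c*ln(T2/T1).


T2/T1 = 1.2012
ln(T2/T1) = 0.1834
dS = 18.8340 * 1.9130 * 0.1834 = 6.6062 kJ/K

6.6062 kJ/K


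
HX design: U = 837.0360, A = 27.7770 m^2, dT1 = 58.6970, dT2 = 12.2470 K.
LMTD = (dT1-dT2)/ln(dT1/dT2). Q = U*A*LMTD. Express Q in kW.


LMTD = 29.6406 K
Q = 837.0360 * 27.7770 * 29.6406 = 689154.1483 W = 689.1541 kW

689.1541 kW


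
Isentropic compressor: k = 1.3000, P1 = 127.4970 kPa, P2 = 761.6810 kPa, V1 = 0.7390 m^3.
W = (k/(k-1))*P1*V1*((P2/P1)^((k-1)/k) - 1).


(k-1)/k = 0.2308
(P2/P1)^exp = 1.5106
W = 4.3333 * 127.4970 * 0.7390 * (1.5106 - 1) = 208.4583 kJ

208.4583 kJ


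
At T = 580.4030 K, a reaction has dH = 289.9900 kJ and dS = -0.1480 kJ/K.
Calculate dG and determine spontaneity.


T*dS = 580.4030 * -0.1480 = -85.8996 kJ
dG = 289.9900 + 85.8996 = 375.8896 kJ (non-spontaneous)

dG = 375.8896 kJ, non-spontaneous


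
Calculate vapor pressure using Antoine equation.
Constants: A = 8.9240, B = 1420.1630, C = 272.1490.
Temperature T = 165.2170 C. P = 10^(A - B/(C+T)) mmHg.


C+T = 437.3660
B/(C+T) = 3.2471
log10(P) = 8.9240 - 3.2471 = 5.6769
P = 10^5.6769 = 475246.1510 mmHg

475246.1510 mmHg


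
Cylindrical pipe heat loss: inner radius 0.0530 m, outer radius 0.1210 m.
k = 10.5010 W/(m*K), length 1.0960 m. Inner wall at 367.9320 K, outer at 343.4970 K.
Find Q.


dT = 24.4350 K
ln(ro/ri) = 0.8255
Q = 2*pi*10.5010*1.0960*24.4350 / 0.8255 = 2140.5090 W

2140.5090 W


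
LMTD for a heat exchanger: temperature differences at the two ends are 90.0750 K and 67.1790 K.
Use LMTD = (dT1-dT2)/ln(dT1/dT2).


dT1/dT2 = 1.3408
ln(dT1/dT2) = 0.2933
LMTD = 22.8960 / 0.2933 = 78.0682 K

78.0682 K


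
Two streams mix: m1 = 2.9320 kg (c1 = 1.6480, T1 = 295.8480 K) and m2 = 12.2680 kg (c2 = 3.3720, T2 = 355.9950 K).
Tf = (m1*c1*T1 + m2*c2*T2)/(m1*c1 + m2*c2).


num = 16156.2115
den = 46.1996
Tf = 349.7043 K

349.7043 K


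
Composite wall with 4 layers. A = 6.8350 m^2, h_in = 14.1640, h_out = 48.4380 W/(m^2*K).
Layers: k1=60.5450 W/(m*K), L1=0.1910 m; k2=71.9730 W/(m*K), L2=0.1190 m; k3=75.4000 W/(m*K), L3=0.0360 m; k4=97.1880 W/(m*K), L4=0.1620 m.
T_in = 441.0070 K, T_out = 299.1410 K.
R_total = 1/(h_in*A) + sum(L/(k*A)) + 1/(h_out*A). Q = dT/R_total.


R_conv_in = 1/(14.1640*6.8350) = 0.0103
R_1 = 0.1910/(60.5450*6.8350) = 0.0005
R_2 = 0.1190/(71.9730*6.8350) = 0.0002
R_3 = 0.0360/(75.4000*6.8350) = 6.9854e-05
R_4 = 0.1620/(97.1880*6.8350) = 0.0002
R_conv_out = 1/(48.4380*6.8350) = 0.0030
R_total = 0.0144 K/W
Q = 141.8660 / 0.0144 = 9874.3912 W

R_total = 0.0144 K/W, Q = 9874.3912 W


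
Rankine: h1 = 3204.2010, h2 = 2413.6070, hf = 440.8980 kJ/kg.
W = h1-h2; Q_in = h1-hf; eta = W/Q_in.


W = 790.5940 kJ/kg
Q_in = 2763.3030 kJ/kg
eta = 0.2861 = 28.6105%

eta = 28.6105%


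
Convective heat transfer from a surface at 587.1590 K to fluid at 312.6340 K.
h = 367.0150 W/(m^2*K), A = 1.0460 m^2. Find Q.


dT = 274.5250 K
Q = 367.0150 * 1.0460 * 274.5250 = 105389.5133 W

105389.5133 W


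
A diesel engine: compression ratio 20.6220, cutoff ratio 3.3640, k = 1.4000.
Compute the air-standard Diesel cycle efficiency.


r^(k-1) = 3.3553
rc^k = 5.4651
eta = 0.5979 = 59.7910%

59.7910%


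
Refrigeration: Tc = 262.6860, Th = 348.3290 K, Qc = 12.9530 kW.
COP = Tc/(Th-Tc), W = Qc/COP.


COP = 262.6860 / 85.6430 = 3.0672
W = 12.9530 / 3.0672 = 4.2230 kW

COP = 3.0672, W = 4.2230 kW


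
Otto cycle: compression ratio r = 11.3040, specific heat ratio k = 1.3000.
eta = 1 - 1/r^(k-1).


r^(k-1) = 2.0700
eta = 1 - 1/2.0700 = 0.5169 = 51.6907%

51.6907%


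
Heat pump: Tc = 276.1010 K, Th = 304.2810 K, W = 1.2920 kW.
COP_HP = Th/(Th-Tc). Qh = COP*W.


COP = 304.2810 / 28.1800 = 10.7978
Qh = 10.7978 * 1.2920 = 13.9507 kW

COP = 10.7978, Qh = 13.9507 kW


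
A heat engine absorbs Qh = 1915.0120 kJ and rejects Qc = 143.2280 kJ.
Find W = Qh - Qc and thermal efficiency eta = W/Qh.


W = 1915.0120 - 143.2280 = 1771.7840 kJ
eta = 1771.7840 / 1915.0120 = 0.9252 = 92.5208%

W = 1771.7840 kJ, eta = 92.5208%


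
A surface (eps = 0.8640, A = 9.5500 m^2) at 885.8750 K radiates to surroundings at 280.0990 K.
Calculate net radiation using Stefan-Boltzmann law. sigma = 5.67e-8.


T^4 = 6.1587e+11
Tsurr^4 = 6.1553e+09
Q = 0.8640 * 5.67e-8 * 9.5500 * 6.0972e+11 = 285251.2853 W

285251.2853 W


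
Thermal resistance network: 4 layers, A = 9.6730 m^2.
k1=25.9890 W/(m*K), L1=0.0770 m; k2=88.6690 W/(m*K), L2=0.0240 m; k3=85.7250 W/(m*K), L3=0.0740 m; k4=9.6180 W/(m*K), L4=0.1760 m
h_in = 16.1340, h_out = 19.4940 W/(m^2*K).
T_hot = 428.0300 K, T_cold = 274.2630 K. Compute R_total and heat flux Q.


R_conv_in = 1/(16.1340*9.6730) = 0.0064
R_1 = 0.0770/(25.9890*9.6730) = 0.0003
R_2 = 0.0240/(88.6690*9.6730) = 2.7982e-05
R_3 = 0.0740/(85.7250*9.6730) = 8.9241e-05
R_4 = 0.1760/(9.6180*9.6730) = 0.0019
R_conv_out = 1/(19.4940*9.6730) = 0.0053
R_total = 0.0140 K/W
Q = 153.7670 / 0.0140 = 10962.9200 W

R_total = 0.0140 K/W, Q = 10962.9200 W


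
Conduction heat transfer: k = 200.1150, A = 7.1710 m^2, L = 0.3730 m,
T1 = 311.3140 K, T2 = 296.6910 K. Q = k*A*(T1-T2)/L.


dT = 14.6230 K
Q = 200.1150 * 7.1710 * 14.6230 / 0.3730 = 56258.3530 W

56258.3530 W


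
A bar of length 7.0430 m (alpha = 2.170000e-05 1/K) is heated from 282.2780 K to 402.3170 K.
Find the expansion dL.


dT = 120.0390 K
dL = 2.170000e-05 * 7.0430 * 120.0390 = 0.018346 m
L_final = 7.061346 m

dL = 0.018346 m


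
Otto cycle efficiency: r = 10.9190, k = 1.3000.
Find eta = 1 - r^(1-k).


r^(k-1) = 2.0486
eta = 1 - 1/2.0486 = 0.5119 = 51.1859%

51.1859%


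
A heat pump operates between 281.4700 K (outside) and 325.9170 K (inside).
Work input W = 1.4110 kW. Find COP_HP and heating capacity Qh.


COP = 325.9170 / 44.4470 = 7.3327
Qh = 7.3327 * 1.4110 = 10.3465 kW

COP = 7.3327, Qh = 10.3465 kW


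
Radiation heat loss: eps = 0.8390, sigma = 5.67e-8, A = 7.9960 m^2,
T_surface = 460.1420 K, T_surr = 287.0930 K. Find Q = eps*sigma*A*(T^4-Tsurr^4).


T^4 = 4.4830e+10
Tsurr^4 = 6.7935e+09
Q = 0.8390 * 5.67e-8 * 7.9960 * 3.8036e+10 = 14468.2986 W

14468.2986 W


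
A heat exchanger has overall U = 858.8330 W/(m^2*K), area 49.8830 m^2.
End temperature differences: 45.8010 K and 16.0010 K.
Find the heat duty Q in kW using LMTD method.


LMTD = 28.3363 K
Q = 858.8330 * 49.8830 * 28.3363 = 1213960.0167 W = 1213.9600 kW

1213.9600 kW


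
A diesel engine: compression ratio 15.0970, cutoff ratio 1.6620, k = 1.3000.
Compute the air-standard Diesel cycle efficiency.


r^(k-1) = 2.2577
rc^k = 1.9356
eta = 0.5185 = 51.8461%

51.8461%


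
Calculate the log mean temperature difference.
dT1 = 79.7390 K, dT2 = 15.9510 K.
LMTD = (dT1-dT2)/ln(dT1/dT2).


dT1/dT2 = 4.9990
ln(dT1/dT2) = 1.6092
LMTD = 63.7880 / 1.6092 = 39.6387 K

39.6387 K


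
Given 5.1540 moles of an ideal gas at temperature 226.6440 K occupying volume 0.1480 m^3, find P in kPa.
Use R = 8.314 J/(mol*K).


P = nRT/V = 5.1540 * 8.314 * 226.6440 / 0.1480
= 9711.7761 / 0.1480 = 65620.1087 Pa = 65.6201 kPa

65.6201 kPa


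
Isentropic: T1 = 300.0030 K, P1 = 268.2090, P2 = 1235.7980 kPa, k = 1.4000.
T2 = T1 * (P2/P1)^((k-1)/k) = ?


(k-1)/k = 0.2857
(P2/P1)^exp = 1.5473
T2 = 300.0030 * 1.5473 = 464.1834 K

464.1834 K


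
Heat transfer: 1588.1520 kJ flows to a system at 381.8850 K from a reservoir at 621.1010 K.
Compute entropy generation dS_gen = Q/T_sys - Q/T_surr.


dS_sys = 1588.1520/381.8850 = 4.1587 kJ/K
dS_surr = -1588.1520/621.1010 = -2.5570 kJ/K
dS_gen = 4.1587 - 2.5570 = 1.6017 kJ/K (irreversible)

dS_gen = 1.6017 kJ/K, irreversible


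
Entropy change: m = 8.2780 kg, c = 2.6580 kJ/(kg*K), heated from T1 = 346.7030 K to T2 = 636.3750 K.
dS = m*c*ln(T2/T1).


T2/T1 = 1.8355
ln(T2/T1) = 0.6073
dS = 8.2780 * 2.6580 * 0.6073 = 13.3628 kJ/K

13.3628 kJ/K


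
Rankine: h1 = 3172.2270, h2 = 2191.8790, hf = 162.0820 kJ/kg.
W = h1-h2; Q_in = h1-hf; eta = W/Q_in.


W = 980.3480 kJ/kg
Q_in = 3010.1450 kJ/kg
eta = 0.3257 = 32.5681%

eta = 32.5681%


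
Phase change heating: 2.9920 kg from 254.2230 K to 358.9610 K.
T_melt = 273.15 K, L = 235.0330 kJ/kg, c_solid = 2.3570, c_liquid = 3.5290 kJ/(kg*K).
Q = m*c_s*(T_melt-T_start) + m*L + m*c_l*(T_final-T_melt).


Q1 (sensible, solid) = 2.9920 * 2.3570 * 18.9270 = 133.4759 kJ
Q2 (latent) = 2.9920 * 235.0330 = 703.2187 kJ
Q3 (sensible, liquid) = 2.9920 * 3.5290 * 85.8110 = 906.0584 kJ
Q_total = 1742.7531 kJ

1742.7531 kJ


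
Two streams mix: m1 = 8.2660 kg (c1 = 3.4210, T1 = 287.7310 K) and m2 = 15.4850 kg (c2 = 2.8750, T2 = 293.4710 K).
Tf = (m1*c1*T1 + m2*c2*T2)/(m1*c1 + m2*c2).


num = 21201.5987
den = 72.7974
Tf = 291.2413 K

291.2413 K


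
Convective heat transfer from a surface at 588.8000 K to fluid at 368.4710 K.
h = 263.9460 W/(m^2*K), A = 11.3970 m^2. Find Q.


dT = 220.3290 K
Q = 263.9460 * 11.3970 * 220.3290 = 662792.0590 W

662792.0590 W


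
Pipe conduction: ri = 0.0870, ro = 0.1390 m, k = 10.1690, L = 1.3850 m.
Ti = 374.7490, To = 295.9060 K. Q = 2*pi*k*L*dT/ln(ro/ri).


dT = 78.8430 K
ln(ro/ri) = 0.4686
Q = 2*pi*10.1690*1.3850*78.8430 / 0.4686 = 14890.1965 W

14890.1965 W


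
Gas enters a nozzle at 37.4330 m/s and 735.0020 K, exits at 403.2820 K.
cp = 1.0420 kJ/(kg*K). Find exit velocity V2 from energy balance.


dT = 331.7200 K
2*cp*1000*dT = 691304.4800
V1^2 = 1401.2295
V2 = sqrt(692705.7095) = 832.2894 m/s

832.2894 m/s


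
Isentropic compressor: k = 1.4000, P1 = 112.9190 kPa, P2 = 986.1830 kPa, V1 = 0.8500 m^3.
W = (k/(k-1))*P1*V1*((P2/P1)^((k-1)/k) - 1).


(k-1)/k = 0.2857
(P2/P1)^exp = 1.8574
W = 3.5000 * 112.9190 * 0.8500 * (1.8574 - 1) = 288.0386 kJ

288.0386 kJ


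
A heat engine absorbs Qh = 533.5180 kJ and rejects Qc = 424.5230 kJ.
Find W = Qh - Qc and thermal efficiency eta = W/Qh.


W = 533.5180 - 424.5230 = 108.9950 kJ
eta = 108.9950 / 533.5180 = 0.2043 = 20.4295%

W = 108.9950 kJ, eta = 20.4295%


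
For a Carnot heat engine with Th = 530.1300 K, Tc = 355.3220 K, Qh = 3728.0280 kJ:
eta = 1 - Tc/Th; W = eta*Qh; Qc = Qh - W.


eta = 1 - 355.3220/530.1300 = 0.3297
W = 0.3297 * 3728.0280 = 1229.3006 kJ
Qc = 3728.0280 - 1229.3006 = 2498.7274 kJ

eta = 32.9746%, W = 1229.3006 kJ, Qc = 2498.7274 kJ


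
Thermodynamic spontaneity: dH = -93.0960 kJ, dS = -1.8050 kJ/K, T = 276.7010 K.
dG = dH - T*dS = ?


T*dS = 276.7010 * -1.8050 = -499.4453 kJ
dG = -93.0960 + 499.4453 = 406.3493 kJ (non-spontaneous)

dG = 406.3493 kJ, non-spontaneous


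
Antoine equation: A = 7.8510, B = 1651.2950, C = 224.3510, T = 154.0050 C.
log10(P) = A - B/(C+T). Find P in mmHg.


C+T = 378.3560
B/(C+T) = 4.3644
log10(P) = 7.8510 - 4.3644 = 3.4866
P = 10^3.4866 = 3066.2326 mmHg

3066.2326 mmHg


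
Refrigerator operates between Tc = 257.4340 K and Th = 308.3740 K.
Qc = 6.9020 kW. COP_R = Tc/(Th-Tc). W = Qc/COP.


COP = 257.4340 / 50.9400 = 5.0537
W = 6.9020 / 5.0537 = 1.3657 kW

COP = 5.0537, W = 1.3657 kW


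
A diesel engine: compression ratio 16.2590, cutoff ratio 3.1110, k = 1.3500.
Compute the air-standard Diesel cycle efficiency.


r^(k-1) = 2.6539
rc^k = 4.6282
eta = 0.5203 = 52.0278%

52.0278%


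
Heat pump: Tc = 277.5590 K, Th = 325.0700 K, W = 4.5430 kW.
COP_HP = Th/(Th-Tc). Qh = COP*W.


COP = 325.0700 / 47.5110 = 6.8420
Qh = 6.8420 * 4.5430 = 31.0832 kW

COP = 6.8420, Qh = 31.0832 kW


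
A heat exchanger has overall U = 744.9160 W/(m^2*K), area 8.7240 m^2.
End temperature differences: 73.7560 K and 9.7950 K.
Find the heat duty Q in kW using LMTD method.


LMTD = 31.6813 K
Q = 744.9160 * 8.7240 * 31.6813 = 205885.3684 W = 205.8854 kW

205.8854 kW


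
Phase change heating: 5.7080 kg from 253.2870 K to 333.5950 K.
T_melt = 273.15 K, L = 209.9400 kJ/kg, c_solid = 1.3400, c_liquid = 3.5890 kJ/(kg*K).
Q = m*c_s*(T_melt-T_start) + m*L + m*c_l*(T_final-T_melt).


Q1 (sensible, solid) = 5.7080 * 1.3400 * 19.8630 = 151.9265 kJ
Q2 (latent) = 5.7080 * 209.9400 = 1198.3375 kJ
Q3 (sensible, liquid) = 5.7080 * 3.5890 * 60.4450 = 1238.2770 kJ
Q_total = 2588.5410 kJ

2588.5410 kJ


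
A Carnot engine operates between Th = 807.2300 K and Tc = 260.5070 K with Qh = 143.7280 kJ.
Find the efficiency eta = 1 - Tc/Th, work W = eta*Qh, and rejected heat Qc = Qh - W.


eta = 1 - 260.5070/807.2300 = 0.6773
W = 0.6773 * 143.7280 = 97.3445 kJ
Qc = 143.7280 - 97.3445 = 46.3835 kJ

eta = 67.7283%, W = 97.3445 kJ, Qc = 46.3835 kJ


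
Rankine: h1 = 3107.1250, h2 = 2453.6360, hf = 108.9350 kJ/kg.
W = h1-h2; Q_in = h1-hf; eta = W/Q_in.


W = 653.4890 kJ/kg
Q_in = 2998.1900 kJ/kg
eta = 0.2180 = 21.7961%

eta = 21.7961%


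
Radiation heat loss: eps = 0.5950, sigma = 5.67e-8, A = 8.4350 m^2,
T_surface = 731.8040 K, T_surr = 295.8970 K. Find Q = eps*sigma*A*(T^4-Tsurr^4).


T^4 = 2.8680e+11
Tsurr^4 = 7.6659e+09
Q = 0.5950 * 5.67e-8 * 8.4350 * 2.7913e+11 = 79432.4575 W

79432.4575 W


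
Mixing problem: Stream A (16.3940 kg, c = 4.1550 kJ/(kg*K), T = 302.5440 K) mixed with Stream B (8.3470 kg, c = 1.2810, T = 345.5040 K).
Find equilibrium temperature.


num = 24302.7148
den = 78.8096
Tf = 308.3726 K

308.3726 K


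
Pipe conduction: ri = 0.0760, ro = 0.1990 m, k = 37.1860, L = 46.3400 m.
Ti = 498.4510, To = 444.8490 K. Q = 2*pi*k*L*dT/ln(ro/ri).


dT = 53.6020 K
ln(ro/ri) = 0.9626
Q = 2*pi*37.1860*46.3400*53.6020 / 0.9626 = 602925.1017 W

602925.1017 W


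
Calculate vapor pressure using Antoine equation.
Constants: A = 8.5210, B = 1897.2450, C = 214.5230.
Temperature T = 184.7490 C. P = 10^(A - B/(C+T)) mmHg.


C+T = 399.2720
B/(C+T) = 4.7518
log10(P) = 8.5210 - 4.7518 = 3.7692
P = 10^3.7692 = 5878.1315 mmHg

5878.1315 mmHg


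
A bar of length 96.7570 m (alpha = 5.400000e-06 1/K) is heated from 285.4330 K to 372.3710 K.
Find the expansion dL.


dT = 86.9380 K
dL = 5.400000e-06 * 96.7570 * 86.9380 = 0.045424 m
L_final = 96.802424 m

dL = 0.045424 m


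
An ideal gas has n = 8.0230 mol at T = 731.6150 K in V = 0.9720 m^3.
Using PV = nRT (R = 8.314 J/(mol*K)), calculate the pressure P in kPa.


P = nRT/V = 8.0230 * 8.314 * 731.6150 / 0.9720
= 48801.0778 / 0.9720 = 50206.8701 Pa = 50.2069 kPa

50.2069 kPa


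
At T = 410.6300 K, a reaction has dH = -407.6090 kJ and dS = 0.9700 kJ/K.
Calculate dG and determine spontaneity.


T*dS = 410.6300 * 0.9700 = 398.3111 kJ
dG = -407.6090 - 398.3111 = -805.9201 kJ (spontaneous)

dG = -805.9201 kJ, spontaneous


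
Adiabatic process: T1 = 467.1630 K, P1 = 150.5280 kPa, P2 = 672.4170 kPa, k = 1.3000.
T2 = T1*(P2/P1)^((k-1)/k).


(k-1)/k = 0.2308
(P2/P1)^exp = 1.4126
T2 = 467.1630 * 1.4126 = 659.8928 K

659.8928 K


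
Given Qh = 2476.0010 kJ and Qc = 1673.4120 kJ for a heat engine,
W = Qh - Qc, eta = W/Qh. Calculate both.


W = 2476.0010 - 1673.4120 = 802.5890 kJ
eta = 802.5890 / 2476.0010 = 0.3241 = 32.4147%

W = 802.5890 kJ, eta = 32.4147%


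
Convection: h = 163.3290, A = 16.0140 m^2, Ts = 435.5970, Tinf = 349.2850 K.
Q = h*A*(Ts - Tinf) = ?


dT = 86.3120 K
Q = 163.3290 * 16.0140 * 86.3120 = 225753.4039 W

225753.4039 W


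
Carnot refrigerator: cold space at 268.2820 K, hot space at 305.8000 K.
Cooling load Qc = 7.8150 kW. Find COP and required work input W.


COP = 268.2820 / 37.5180 = 7.1508
W = 7.8150 / 7.1508 = 1.0929 kW

COP = 7.1508, W = 1.0929 kW


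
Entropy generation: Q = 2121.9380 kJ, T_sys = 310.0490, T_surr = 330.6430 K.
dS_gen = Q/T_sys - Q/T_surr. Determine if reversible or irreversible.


dS_sys = 2121.9380/310.0490 = 6.8439 kJ/K
dS_surr = -2121.9380/330.6430 = -6.4176 kJ/K
dS_gen = 6.8439 - 6.4176 = 0.4263 kJ/K (irreversible)

dS_gen = 0.4263 kJ/K, irreversible


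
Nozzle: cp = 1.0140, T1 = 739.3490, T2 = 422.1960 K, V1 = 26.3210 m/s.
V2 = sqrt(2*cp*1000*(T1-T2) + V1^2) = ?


dT = 317.1530 K
2*cp*1000*dT = 643186.2840
V1^2 = 692.7950
V2 = sqrt(643879.0790) = 802.4208 m/s

802.4208 m/s


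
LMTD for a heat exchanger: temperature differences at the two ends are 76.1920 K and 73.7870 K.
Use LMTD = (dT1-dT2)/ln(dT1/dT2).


dT1/dT2 = 1.0326
ln(dT1/dT2) = 0.0321
LMTD = 2.4050 / 0.0321 = 74.9831 K

74.9831 K


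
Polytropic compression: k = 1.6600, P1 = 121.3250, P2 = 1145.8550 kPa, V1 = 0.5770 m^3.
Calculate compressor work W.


(k-1)/k = 0.3976
(P2/P1)^exp = 2.4419
W = 2.5152 * 121.3250 * 0.5770 * (2.4419 - 1) = 253.8723 kJ

253.8723 kJ


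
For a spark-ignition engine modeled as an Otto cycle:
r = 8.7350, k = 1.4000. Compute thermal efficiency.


r^(k-1) = 2.3796
eta = 1 - 1/2.3796 = 0.5798 = 57.9762%

57.9762%


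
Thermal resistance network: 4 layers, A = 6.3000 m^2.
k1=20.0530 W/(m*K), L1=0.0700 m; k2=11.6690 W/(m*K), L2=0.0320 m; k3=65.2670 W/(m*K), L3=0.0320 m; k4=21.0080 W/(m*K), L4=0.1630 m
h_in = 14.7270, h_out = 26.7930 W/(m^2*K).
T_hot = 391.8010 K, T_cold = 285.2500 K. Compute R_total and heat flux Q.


R_conv_in = 1/(14.7270*6.3000) = 0.0108
R_1 = 0.0700/(20.0530*6.3000) = 0.0006
R_2 = 0.0320/(11.6690*6.3000) = 0.0004
R_3 = 0.0320/(65.2670*6.3000) = 7.7824e-05
R_4 = 0.1630/(21.0080*6.3000) = 0.0012
R_conv_out = 1/(26.7930*6.3000) = 0.0059
R_total = 0.0190 K/W
Q = 106.5510 / 0.0190 = 5607.5738 W

R_total = 0.0190 K/W, Q = 5607.5738 W


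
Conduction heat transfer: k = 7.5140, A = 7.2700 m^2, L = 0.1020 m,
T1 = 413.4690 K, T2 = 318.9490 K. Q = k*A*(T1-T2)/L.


dT = 94.5200 K
Q = 7.5140 * 7.2700 * 94.5200 / 0.1020 = 50620.8161 W

50620.8161 W


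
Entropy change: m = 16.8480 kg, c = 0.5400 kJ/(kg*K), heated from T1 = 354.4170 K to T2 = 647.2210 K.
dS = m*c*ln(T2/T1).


T2/T1 = 1.8262
ln(T2/T1) = 0.6022
dS = 16.8480 * 0.5400 * 0.6022 = 5.4789 kJ/K

5.4789 kJ/K


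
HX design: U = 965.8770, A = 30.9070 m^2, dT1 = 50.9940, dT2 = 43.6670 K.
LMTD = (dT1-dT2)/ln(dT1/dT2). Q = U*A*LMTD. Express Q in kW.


LMTD = 47.2358 K
Q = 965.8770 * 30.9070 * 47.2358 = 1410100.9373 W = 1410.1009 kW

1410.1009 kW


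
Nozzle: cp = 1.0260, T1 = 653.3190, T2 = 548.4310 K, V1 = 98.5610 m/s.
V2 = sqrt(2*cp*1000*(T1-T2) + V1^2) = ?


dT = 104.8880 K
2*cp*1000*dT = 215230.1760
V1^2 = 9714.2707
V2 = sqrt(224944.4467) = 474.2831 m/s

474.2831 m/s


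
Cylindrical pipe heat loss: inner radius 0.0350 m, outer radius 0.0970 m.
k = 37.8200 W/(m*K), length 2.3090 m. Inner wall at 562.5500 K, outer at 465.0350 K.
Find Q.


dT = 97.5150 K
ln(ro/ri) = 1.0194
Q = 2*pi*37.8200*2.3090*97.5150 / 1.0194 = 52488.9543 W

52488.9543 W


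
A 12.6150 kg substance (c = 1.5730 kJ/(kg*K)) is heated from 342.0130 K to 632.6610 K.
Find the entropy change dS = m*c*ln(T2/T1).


T2/T1 = 1.8498
ln(T2/T1) = 0.6151
dS = 12.6150 * 1.5730 * 0.6151 = 12.2054 kJ/K

12.2054 kJ/K


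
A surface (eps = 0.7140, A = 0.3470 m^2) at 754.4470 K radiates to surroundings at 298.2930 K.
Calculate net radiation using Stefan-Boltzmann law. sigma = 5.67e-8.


T^4 = 3.2398e+11
Tsurr^4 = 7.9172e+09
Q = 0.7140 * 5.67e-8 * 0.3470 * 3.1606e+11 = 4439.9775 W

4439.9775 W


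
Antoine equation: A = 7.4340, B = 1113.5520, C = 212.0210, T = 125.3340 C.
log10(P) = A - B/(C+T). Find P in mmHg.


C+T = 337.3550
B/(C+T) = 3.3008
log10(P) = 7.4340 - 3.3008 = 4.1332
P = 10^4.1332 = 13588.4065 mmHg

13588.4065 mmHg


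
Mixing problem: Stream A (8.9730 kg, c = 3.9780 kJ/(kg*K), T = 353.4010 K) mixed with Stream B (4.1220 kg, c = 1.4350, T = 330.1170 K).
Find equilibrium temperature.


num = 14567.1704
den = 41.6097
Tf = 350.0910 K

350.0910 K


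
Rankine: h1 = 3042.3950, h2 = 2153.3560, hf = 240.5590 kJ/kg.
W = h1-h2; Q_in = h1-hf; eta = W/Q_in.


W = 889.0390 kJ/kg
Q_in = 2801.8360 kJ/kg
eta = 0.3173 = 31.7306%

eta = 31.7306%


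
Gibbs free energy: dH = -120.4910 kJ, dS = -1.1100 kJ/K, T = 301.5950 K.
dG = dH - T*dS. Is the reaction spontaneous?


T*dS = 301.5950 * -1.1100 = -334.7705 kJ
dG = -120.4910 + 334.7705 = 214.2795 kJ (non-spontaneous)

dG = 214.2795 kJ, non-spontaneous


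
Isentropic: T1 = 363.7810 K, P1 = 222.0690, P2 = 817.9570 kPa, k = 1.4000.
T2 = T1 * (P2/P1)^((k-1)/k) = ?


(k-1)/k = 0.2857
(P2/P1)^exp = 1.4514
T2 = 363.7810 * 1.4514 = 527.9874 K

527.9874 K


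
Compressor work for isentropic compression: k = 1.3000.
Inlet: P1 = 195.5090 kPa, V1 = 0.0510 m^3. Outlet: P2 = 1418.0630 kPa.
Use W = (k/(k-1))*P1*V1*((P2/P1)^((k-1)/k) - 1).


(k-1)/k = 0.2308
(P2/P1)^exp = 1.5797
W = 4.3333 * 195.5090 * 0.0510 * (1.5797 - 1) = 25.0488 kJ

25.0488 kJ


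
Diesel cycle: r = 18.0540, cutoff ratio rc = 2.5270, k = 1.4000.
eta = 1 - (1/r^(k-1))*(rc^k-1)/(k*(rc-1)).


r^(k-1) = 3.1815
rc^k = 3.6614
eta = 0.6087 = 60.8696%

60.8696%


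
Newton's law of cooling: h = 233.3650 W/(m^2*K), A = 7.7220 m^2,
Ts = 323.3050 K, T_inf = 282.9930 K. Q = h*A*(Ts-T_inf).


dT = 40.3120 K
Q = 233.3650 * 7.7220 * 40.3120 = 72644.0191 W

72644.0191 W


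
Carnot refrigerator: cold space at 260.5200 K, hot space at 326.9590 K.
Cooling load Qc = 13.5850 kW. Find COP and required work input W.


COP = 260.5200 / 66.4390 = 3.9212
W = 13.5850 / 3.9212 = 3.4645 kW

COP = 3.9212, W = 3.4645 kW


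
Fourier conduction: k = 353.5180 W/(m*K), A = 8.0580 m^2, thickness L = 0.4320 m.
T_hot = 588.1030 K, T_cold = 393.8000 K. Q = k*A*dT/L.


dT = 194.3030 K
Q = 353.5180 * 8.0580 * 194.3030 / 0.4320 = 1281251.9928 W

1281251.9928 W


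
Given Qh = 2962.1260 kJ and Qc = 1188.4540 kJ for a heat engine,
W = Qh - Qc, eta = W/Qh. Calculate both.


W = 2962.1260 - 1188.4540 = 1773.6720 kJ
eta = 1773.6720 / 2962.1260 = 0.5988 = 59.8783%

W = 1773.6720 kJ, eta = 59.8783%


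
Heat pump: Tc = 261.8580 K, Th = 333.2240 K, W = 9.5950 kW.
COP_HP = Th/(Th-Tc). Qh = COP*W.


COP = 333.2240 / 71.3660 = 4.6692
Qh = 4.6692 * 9.5950 = 44.8012 kW

COP = 4.6692, Qh = 44.8012 kW


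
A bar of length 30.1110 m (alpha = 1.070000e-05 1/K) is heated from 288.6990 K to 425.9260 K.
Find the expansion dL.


dT = 137.2270 K
dL = 1.070000e-05 * 30.1110 * 137.2270 = 0.044213 m
L_final = 30.155213 m

dL = 0.044213 m


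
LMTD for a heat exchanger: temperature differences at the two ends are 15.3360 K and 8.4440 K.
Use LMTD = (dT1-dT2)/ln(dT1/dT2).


dT1/dT2 = 1.8162
ln(dT1/dT2) = 0.5967
LMTD = 6.8920 / 0.5967 = 11.5493 K

11.5493 K


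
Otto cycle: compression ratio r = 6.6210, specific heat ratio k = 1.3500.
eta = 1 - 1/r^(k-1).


r^(k-1) = 1.9379
eta = 1 - 1/1.9379 = 0.4840 = 48.3968%

48.3968%


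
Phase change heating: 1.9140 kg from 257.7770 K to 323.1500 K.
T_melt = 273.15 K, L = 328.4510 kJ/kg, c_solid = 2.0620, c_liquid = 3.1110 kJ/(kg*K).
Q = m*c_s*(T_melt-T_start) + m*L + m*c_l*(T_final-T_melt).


Q1 (sensible, solid) = 1.9140 * 2.0620 * 15.3730 = 60.6721 kJ
Q2 (latent) = 1.9140 * 328.4510 = 628.6552 kJ
Q3 (sensible, liquid) = 1.9140 * 3.1110 * 50.0000 = 297.7227 kJ
Q_total = 987.0500 kJ

987.0500 kJ


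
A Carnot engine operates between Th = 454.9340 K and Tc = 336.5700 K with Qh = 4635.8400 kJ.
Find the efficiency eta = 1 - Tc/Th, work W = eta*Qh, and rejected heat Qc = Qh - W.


eta = 1 - 336.5700/454.9340 = 0.2602
W = 0.2602 * 4635.8400 = 1206.1454 kJ
Qc = 4635.8400 - 1206.1454 = 3429.6946 kJ

eta = 26.0178%, W = 1206.1454 kJ, Qc = 3429.6946 kJ


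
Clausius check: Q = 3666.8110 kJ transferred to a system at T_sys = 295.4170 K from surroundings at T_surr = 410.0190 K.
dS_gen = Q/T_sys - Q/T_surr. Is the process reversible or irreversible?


dS_sys = 3666.8110/295.4170 = 12.4123 kJ/K
dS_surr = -3666.8110/410.0190 = -8.9430 kJ/K
dS_gen = 12.4123 - 8.9430 = 3.4693 kJ/K (irreversible)

dS_gen = 3.4693 kJ/K, irreversible


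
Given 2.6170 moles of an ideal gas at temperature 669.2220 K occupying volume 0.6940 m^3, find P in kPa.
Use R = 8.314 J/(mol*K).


P = nRT/V = 2.6170 * 8.314 * 669.2220 / 0.6940
= 14560.7569 / 0.6940 = 20980.9178 Pa = 20.9809 kPa

20.9809 kPa


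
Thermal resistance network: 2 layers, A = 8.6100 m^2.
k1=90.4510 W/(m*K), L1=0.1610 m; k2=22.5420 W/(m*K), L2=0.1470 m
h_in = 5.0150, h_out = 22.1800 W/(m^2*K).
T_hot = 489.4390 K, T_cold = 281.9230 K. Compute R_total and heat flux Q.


R_conv_in = 1/(5.0150*8.6100) = 0.0232
R_1 = 0.1610/(90.4510*8.6100) = 0.0002
R_2 = 0.1470/(22.5420*8.6100) = 0.0008
R_conv_out = 1/(22.1800*8.6100) = 0.0052
R_total = 0.0294 K/W
Q = 207.5160 / 0.0294 = 7068.0120 W

R_total = 0.0294 K/W, Q = 7068.0120 W


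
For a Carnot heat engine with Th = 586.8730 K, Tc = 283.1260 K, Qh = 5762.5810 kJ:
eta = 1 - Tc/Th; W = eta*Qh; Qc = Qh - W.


eta = 1 - 283.1260/586.8730 = 0.5176
W = 0.5176 * 5762.5810 = 2982.5306 kJ
Qc = 5762.5810 - 2982.5306 = 2780.0504 kJ

eta = 51.7569%, W = 2982.5306 kJ, Qc = 2780.0504 kJ


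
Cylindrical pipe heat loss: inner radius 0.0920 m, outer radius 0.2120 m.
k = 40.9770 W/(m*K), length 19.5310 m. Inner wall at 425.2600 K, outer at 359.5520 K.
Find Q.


dT = 65.7080 K
ln(ro/ri) = 0.8348
Q = 2*pi*40.9770*19.5310*65.7080 / 0.8348 = 395805.2168 W

395805.2168 W


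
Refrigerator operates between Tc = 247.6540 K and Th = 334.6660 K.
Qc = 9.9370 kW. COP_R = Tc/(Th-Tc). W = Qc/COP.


COP = 247.6540 / 87.0120 = 2.8462
W = 9.9370 / 2.8462 = 3.4913 kW

COP = 2.8462, W = 3.4913 kW


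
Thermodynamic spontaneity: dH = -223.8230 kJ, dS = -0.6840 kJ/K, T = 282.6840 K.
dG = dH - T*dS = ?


T*dS = 282.6840 * -0.6840 = -193.3559 kJ
dG = -223.8230 + 193.3559 = -30.4671 kJ (spontaneous)

dG = -30.4671 kJ, spontaneous


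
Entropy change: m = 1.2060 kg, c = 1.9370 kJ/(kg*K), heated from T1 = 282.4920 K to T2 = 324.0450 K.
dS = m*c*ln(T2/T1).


T2/T1 = 1.1471
ln(T2/T1) = 0.1372
dS = 1.2060 * 1.9370 * 0.1372 = 0.3206 kJ/K

0.3206 kJ/K


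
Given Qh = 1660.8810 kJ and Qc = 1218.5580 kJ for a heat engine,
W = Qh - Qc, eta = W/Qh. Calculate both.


W = 1660.8810 - 1218.5580 = 442.3230 kJ
eta = 442.3230 / 1660.8810 = 0.2663 = 26.6318%

W = 442.3230 kJ, eta = 26.6318%


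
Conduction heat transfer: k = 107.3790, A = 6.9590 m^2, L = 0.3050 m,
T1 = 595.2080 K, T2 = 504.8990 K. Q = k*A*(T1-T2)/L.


dT = 90.3090 K
Q = 107.3790 * 6.9590 * 90.3090 / 0.3050 = 221257.1865 W

221257.1865 W


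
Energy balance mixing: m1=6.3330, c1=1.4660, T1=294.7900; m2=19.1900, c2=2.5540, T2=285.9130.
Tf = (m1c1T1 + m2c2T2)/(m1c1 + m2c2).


num = 16749.8392
den = 58.2954
Tf = 287.3268 K

287.3268 K


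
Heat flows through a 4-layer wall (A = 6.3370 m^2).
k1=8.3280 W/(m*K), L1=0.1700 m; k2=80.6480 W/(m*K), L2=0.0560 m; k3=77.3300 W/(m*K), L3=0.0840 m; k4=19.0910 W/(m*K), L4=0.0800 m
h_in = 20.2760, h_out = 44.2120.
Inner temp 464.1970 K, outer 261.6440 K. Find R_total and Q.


R_conv_in = 1/(20.2760*6.3370) = 0.0078
R_1 = 0.1700/(8.3280*6.3370) = 0.0032
R_2 = 0.0560/(80.6480*6.3370) = 0.0001
R_3 = 0.0840/(77.3300*6.3370) = 0.0002
R_4 = 0.0800/(19.0910*6.3370) = 0.0007
R_conv_out = 1/(44.2120*6.3370) = 0.0036
R_total = 0.0155 K/W
Q = 202.5530 / 0.0155 = 13054.8657 W

R_total = 0.0155 K/W, Q = 13054.8657 W


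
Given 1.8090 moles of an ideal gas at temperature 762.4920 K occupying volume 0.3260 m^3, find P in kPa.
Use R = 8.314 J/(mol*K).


P = nRT/V = 1.8090 * 8.314 * 762.4920 / 0.3260
= 11467.8995 / 0.3260 = 35177.6058 Pa = 35.1776 kPa

35.1776 kPa


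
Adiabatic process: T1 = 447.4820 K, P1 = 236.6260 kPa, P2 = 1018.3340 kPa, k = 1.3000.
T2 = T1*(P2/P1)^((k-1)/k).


(k-1)/k = 0.2308
(P2/P1)^exp = 1.4005
T2 = 447.4820 * 1.4005 = 626.6767 K

626.6767 K


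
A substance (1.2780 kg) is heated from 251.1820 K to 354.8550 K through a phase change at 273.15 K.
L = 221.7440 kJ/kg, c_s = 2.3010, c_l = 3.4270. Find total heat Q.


Q1 (sensible, solid) = 1.2780 * 2.3010 * 21.9680 = 64.6008 kJ
Q2 (latent) = 1.2780 * 221.7440 = 283.3888 kJ
Q3 (sensible, liquid) = 1.2780 * 3.4270 * 81.7050 = 357.8439 kJ
Q_total = 705.8335 kJ

705.8335 kJ


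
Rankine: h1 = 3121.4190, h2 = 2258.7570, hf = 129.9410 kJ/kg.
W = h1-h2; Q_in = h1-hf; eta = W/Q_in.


W = 862.6620 kJ/kg
Q_in = 2991.4780 kJ/kg
eta = 0.2884 = 28.8373%

eta = 28.8373%


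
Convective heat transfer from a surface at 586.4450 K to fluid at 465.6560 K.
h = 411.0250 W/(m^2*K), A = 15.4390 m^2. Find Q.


dT = 120.7890 K
Q = 411.0250 * 15.4390 * 120.7890 = 766504.6450 W

766504.6450 W


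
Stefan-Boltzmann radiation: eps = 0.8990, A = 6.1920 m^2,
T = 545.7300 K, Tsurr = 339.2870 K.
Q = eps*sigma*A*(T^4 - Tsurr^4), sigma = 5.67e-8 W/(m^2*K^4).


T^4 = 8.8697e+10
Tsurr^4 = 1.3252e+10
Q = 0.8990 * 5.67e-8 * 6.1920 * 7.5446e+10 = 23812.7289 W

23812.7289 W


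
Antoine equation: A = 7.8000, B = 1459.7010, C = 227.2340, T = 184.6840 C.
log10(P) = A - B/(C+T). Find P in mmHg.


C+T = 411.9180
B/(C+T) = 3.5437
log10(P) = 7.8000 - 3.5437 = 4.2563
P = 10^4.2563 = 18043.9292 mmHg

18043.9292 mmHg


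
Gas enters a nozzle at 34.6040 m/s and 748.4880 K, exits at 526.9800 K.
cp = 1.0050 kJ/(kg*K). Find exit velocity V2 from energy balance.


dT = 221.5080 K
2*cp*1000*dT = 445231.0800
V1^2 = 1197.4368
V2 = sqrt(446428.5168) = 668.1531 m/s

668.1531 m/s


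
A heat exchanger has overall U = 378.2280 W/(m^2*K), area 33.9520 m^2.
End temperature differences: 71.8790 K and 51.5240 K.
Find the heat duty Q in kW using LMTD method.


LMTD = 61.1378 K
Q = 378.2280 * 33.9520 * 61.1378 = 785106.9561 W = 785.1070 kW

785.1070 kW


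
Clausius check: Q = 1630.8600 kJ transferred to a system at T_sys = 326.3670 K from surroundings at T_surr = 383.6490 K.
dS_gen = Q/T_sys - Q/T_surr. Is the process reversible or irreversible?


dS_sys = 1630.8600/326.3670 = 4.9970 kJ/K
dS_surr = -1630.8600/383.6490 = -4.2509 kJ/K
dS_gen = 4.9970 - 4.2509 = 0.7461 kJ/K (irreversible)

dS_gen = 0.7461 kJ/K, irreversible


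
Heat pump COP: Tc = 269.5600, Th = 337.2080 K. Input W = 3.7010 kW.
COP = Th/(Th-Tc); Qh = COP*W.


COP = 337.2080 / 67.6480 = 4.9847
Qh = 4.9847 * 3.7010 = 18.4485 kW

COP = 4.9847, Qh = 18.4485 kW


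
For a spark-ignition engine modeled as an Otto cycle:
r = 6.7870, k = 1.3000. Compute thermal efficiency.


r^(k-1) = 1.7762
eta = 1 - 1/1.7762 = 0.4370 = 43.7015%

43.7015%


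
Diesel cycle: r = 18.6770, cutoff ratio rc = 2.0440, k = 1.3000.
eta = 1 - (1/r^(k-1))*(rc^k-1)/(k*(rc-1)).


r^(k-1) = 2.4065
rc^k = 2.5329
eta = 0.5307 = 53.0658%

53.0658%


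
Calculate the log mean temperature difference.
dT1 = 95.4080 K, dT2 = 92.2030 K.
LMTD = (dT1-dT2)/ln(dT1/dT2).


dT1/dT2 = 1.0348
ln(dT1/dT2) = 0.0342
LMTD = 3.2050 / 0.0342 = 93.7964 K

93.7964 K


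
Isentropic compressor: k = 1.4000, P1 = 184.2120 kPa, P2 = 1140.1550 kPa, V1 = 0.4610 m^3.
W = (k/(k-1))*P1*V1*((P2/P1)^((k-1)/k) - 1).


(k-1)/k = 0.2857
(P2/P1)^exp = 1.6834
W = 3.5000 * 184.2120 * 0.4610 * (1.6834 - 1) = 203.1211 kJ

203.1211 kJ


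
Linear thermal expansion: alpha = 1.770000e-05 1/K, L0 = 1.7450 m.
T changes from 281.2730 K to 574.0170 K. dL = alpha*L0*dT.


dT = 292.7440 K
dL = 1.770000e-05 * 1.7450 * 292.7440 = 0.009042 m
L_final = 1.754042 m

dL = 0.009042 m
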